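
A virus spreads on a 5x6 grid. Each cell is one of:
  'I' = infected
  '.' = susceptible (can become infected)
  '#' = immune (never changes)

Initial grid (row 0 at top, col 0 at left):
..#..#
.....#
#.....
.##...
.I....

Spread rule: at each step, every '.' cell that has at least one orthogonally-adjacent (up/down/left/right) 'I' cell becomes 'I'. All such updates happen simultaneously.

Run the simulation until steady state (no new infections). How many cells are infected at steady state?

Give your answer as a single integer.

Step 0 (initial): 1 infected
Step 1: +2 new -> 3 infected
Step 2: +2 new -> 5 infected
Step 3: +2 new -> 7 infected
Step 4: +3 new -> 10 infected
Step 5: +4 new -> 14 infected
Step 6: +5 new -> 19 infected
Step 7: +2 new -> 21 infected
Step 8: +2 new -> 23 infected
Step 9: +1 new -> 24 infected
Step 10: +0 new -> 24 infected

Answer: 24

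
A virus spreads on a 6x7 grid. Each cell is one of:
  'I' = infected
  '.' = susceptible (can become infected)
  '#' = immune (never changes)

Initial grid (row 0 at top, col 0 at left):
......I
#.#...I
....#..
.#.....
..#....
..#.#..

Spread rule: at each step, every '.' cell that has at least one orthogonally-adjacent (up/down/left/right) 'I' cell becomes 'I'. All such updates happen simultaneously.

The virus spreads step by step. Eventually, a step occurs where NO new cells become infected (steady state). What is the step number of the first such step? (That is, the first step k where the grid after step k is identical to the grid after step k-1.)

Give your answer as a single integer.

Answer: 12

Derivation:
Step 0 (initial): 2 infected
Step 1: +3 new -> 5 infected
Step 2: +4 new -> 9 infected
Step 3: +4 new -> 13 infected
Step 4: +5 new -> 18 infected
Step 5: +5 new -> 23 infected
Step 6: +5 new -> 28 infected
Step 7: +2 new -> 30 infected
Step 8: +1 new -> 31 infected
Step 9: +1 new -> 32 infected
Step 10: +2 new -> 34 infected
Step 11: +1 new -> 35 infected
Step 12: +0 new -> 35 infected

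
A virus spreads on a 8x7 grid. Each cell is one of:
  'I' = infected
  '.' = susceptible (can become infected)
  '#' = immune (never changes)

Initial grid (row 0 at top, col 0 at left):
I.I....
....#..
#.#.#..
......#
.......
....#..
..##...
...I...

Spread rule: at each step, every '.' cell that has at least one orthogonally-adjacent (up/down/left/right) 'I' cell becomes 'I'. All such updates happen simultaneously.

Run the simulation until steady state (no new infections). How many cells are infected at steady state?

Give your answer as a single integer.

Answer: 48

Derivation:
Step 0 (initial): 3 infected
Step 1: +6 new -> 9 infected
Step 2: +6 new -> 15 infected
Step 3: +7 new -> 22 infected
Step 4: +8 new -> 30 infected
Step 5: +11 new -> 41 infected
Step 6: +7 new -> 48 infected
Step 7: +0 new -> 48 infected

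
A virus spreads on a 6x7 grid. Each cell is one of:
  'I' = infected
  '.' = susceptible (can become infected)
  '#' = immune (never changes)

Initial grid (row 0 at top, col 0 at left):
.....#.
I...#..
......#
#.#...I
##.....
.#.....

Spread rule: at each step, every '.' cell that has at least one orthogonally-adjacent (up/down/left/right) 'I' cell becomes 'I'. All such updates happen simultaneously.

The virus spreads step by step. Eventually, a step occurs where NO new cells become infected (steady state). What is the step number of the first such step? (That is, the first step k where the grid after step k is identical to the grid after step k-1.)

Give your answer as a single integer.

Answer: 7

Derivation:
Step 0 (initial): 2 infected
Step 1: +5 new -> 7 infected
Step 2: +7 new -> 14 infected
Step 3: +9 new -> 23 infected
Step 4: +5 new -> 28 infected
Step 5: +4 new -> 32 infected
Step 6: +1 new -> 33 infected
Step 7: +0 new -> 33 infected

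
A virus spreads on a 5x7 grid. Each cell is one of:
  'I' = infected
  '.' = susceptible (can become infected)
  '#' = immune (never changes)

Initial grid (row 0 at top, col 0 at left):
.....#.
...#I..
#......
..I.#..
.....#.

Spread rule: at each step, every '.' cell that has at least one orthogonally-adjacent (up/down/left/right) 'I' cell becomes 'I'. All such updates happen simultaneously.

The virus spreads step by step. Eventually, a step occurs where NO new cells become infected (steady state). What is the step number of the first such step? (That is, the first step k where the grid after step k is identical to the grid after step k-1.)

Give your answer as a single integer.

Step 0 (initial): 2 infected
Step 1: +7 new -> 9 infected
Step 2: +9 new -> 18 infected
Step 3: +7 new -> 25 infected
Step 4: +3 new -> 28 infected
Step 5: +2 new -> 30 infected
Step 6: +0 new -> 30 infected

Answer: 6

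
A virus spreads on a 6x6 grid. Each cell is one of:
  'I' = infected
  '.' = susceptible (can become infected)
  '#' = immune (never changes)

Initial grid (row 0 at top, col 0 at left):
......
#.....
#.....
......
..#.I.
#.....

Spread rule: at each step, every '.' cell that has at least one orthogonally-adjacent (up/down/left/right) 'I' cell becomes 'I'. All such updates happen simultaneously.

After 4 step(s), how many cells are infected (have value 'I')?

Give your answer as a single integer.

Step 0 (initial): 1 infected
Step 1: +4 new -> 5 infected
Step 2: +5 new -> 10 infected
Step 3: +5 new -> 15 infected
Step 4: +6 new -> 21 infected

Answer: 21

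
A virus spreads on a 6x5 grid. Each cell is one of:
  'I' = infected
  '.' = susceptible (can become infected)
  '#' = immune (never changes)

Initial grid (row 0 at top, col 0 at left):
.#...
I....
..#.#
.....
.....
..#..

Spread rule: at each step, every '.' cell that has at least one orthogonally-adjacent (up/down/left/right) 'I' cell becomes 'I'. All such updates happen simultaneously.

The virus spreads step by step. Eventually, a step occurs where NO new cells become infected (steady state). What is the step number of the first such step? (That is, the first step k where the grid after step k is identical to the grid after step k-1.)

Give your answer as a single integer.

Step 0 (initial): 1 infected
Step 1: +3 new -> 4 infected
Step 2: +3 new -> 7 infected
Step 3: +4 new -> 11 infected
Step 4: +6 new -> 17 infected
Step 5: +4 new -> 21 infected
Step 6: +2 new -> 23 infected
Step 7: +2 new -> 25 infected
Step 8: +1 new -> 26 infected
Step 9: +0 new -> 26 infected

Answer: 9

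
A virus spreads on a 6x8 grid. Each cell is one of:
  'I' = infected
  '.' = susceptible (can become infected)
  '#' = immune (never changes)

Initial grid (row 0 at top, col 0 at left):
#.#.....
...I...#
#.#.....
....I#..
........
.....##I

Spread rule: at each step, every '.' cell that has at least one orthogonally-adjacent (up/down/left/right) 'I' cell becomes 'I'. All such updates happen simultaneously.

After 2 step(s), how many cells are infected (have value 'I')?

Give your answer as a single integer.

Step 0 (initial): 3 infected
Step 1: +8 new -> 11 infected
Step 2: +10 new -> 21 infected

Answer: 21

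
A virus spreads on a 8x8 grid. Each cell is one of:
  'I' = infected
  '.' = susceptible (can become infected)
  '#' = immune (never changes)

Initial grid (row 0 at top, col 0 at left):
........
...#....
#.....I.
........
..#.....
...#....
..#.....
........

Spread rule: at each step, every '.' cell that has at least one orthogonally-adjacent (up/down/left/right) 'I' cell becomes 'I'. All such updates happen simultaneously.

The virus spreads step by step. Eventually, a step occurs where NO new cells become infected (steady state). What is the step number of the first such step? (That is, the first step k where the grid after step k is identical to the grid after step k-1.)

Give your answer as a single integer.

Step 0 (initial): 1 infected
Step 1: +4 new -> 5 infected
Step 2: +7 new -> 12 infected
Step 3: +8 new -> 20 infected
Step 4: +7 new -> 27 infected
Step 5: +9 new -> 36 infected
Step 6: +6 new -> 42 infected
Step 7: +6 new -> 48 infected
Step 8: +4 new -> 52 infected
Step 9: +4 new -> 56 infected
Step 10: +2 new -> 58 infected
Step 11: +1 new -> 59 infected
Step 12: +0 new -> 59 infected

Answer: 12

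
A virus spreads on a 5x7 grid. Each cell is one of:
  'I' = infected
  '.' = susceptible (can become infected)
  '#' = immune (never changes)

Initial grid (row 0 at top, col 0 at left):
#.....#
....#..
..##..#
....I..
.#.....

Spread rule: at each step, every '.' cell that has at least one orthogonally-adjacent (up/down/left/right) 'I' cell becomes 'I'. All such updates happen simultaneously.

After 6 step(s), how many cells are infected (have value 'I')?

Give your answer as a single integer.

Answer: 26

Derivation:
Step 0 (initial): 1 infected
Step 1: +4 new -> 5 infected
Step 2: +5 new -> 10 infected
Step 3: +4 new -> 14 infected
Step 4: +4 new -> 18 infected
Step 5: +4 new -> 22 infected
Step 6: +4 new -> 26 infected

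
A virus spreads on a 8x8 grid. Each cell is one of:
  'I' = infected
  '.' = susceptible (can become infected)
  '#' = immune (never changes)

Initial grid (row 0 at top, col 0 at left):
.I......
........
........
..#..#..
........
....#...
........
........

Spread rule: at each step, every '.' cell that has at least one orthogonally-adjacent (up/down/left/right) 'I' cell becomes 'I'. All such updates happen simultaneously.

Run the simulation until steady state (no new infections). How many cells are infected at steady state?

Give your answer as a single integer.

Step 0 (initial): 1 infected
Step 1: +3 new -> 4 infected
Step 2: +4 new -> 8 infected
Step 3: +5 new -> 13 infected
Step 4: +5 new -> 18 infected
Step 5: +7 new -> 25 infected
Step 6: +8 new -> 33 infected
Step 7: +7 new -> 40 infected
Step 8: +6 new -> 46 infected
Step 9: +5 new -> 51 infected
Step 10: +4 new -> 55 infected
Step 11: +3 new -> 58 infected
Step 12: +2 new -> 60 infected
Step 13: +1 new -> 61 infected
Step 14: +0 new -> 61 infected

Answer: 61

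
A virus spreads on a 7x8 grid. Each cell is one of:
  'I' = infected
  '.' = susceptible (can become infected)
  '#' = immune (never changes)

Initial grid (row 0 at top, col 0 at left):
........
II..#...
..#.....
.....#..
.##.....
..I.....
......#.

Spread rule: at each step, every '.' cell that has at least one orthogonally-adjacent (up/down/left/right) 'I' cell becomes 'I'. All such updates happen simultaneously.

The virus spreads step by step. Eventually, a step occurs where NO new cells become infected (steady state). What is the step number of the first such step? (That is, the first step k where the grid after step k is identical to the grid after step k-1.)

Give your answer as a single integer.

Step 0 (initial): 3 infected
Step 1: +8 new -> 11 infected
Step 2: +9 new -> 20 infected
Step 3: +9 new -> 29 infected
Step 4: +6 new -> 35 infected
Step 5: +4 new -> 39 infected
Step 6: +6 new -> 45 infected
Step 7: +4 new -> 49 infected
Step 8: +1 new -> 50 infected
Step 9: +0 new -> 50 infected

Answer: 9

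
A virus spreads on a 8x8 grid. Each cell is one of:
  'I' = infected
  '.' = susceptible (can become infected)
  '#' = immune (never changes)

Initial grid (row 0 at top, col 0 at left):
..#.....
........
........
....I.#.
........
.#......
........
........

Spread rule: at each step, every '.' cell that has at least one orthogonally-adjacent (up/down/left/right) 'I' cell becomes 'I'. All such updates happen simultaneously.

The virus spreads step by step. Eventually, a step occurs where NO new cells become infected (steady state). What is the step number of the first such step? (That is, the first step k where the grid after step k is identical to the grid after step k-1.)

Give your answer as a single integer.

Answer: 9

Derivation:
Step 0 (initial): 1 infected
Step 1: +4 new -> 5 infected
Step 2: +7 new -> 12 infected
Step 3: +11 new -> 23 infected
Step 4: +14 new -> 37 infected
Step 5: +11 new -> 48 infected
Step 6: +8 new -> 56 infected
Step 7: +4 new -> 60 infected
Step 8: +1 new -> 61 infected
Step 9: +0 new -> 61 infected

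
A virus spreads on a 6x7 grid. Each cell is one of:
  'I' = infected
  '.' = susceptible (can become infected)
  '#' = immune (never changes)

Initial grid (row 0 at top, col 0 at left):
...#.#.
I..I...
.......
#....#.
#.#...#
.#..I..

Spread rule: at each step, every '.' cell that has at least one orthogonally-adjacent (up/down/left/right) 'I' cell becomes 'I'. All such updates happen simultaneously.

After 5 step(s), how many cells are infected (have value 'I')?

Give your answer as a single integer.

Answer: 33

Derivation:
Step 0 (initial): 3 infected
Step 1: +9 new -> 12 infected
Step 2: +13 new -> 25 infected
Step 3: +4 new -> 29 infected
Step 4: +3 new -> 32 infected
Step 5: +1 new -> 33 infected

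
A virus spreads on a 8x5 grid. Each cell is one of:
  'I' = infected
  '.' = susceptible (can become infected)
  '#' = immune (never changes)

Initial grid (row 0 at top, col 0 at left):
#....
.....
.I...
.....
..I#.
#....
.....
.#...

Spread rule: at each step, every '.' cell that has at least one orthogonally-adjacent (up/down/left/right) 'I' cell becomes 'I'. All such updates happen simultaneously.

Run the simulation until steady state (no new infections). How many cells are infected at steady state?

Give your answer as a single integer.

Step 0 (initial): 2 infected
Step 1: +7 new -> 9 infected
Step 2: +10 new -> 19 infected
Step 3: +8 new -> 27 infected
Step 4: +6 new -> 33 infected
Step 5: +3 new -> 36 infected
Step 6: +0 new -> 36 infected

Answer: 36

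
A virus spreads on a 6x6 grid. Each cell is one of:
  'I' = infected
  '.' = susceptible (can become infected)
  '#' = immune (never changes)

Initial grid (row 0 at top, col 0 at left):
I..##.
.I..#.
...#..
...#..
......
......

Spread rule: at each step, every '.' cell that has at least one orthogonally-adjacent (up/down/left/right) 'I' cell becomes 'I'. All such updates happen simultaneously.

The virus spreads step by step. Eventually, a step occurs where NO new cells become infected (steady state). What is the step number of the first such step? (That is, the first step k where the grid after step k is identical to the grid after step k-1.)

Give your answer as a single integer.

Step 0 (initial): 2 infected
Step 1: +4 new -> 6 infected
Step 2: +5 new -> 11 infected
Step 3: +3 new -> 14 infected
Step 4: +3 new -> 17 infected
Step 5: +3 new -> 20 infected
Step 6: +2 new -> 22 infected
Step 7: +3 new -> 25 infected
Step 8: +3 new -> 28 infected
Step 9: +1 new -> 29 infected
Step 10: +1 new -> 30 infected
Step 11: +1 new -> 31 infected
Step 12: +0 new -> 31 infected

Answer: 12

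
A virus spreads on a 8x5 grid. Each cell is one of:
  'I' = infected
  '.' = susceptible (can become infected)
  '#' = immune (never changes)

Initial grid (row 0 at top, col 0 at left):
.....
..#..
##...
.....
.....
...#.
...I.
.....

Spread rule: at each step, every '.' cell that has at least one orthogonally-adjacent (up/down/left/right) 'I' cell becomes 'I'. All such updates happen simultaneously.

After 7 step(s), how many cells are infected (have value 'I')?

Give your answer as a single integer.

Answer: 30

Derivation:
Step 0 (initial): 1 infected
Step 1: +3 new -> 4 infected
Step 2: +5 new -> 9 infected
Step 3: +5 new -> 14 infected
Step 4: +6 new -> 20 infected
Step 5: +5 new -> 25 infected
Step 6: +3 new -> 28 infected
Step 7: +2 new -> 30 infected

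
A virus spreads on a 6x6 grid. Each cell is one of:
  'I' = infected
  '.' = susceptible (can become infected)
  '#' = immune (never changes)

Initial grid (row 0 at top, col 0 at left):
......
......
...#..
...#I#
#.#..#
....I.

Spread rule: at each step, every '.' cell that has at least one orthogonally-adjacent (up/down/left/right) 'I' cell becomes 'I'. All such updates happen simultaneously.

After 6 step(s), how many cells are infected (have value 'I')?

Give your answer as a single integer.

Answer: 28

Derivation:
Step 0 (initial): 2 infected
Step 1: +4 new -> 6 infected
Step 2: +4 new -> 10 infected
Step 3: +4 new -> 14 infected
Step 4: +5 new -> 19 infected
Step 5: +4 new -> 23 infected
Step 6: +5 new -> 28 infected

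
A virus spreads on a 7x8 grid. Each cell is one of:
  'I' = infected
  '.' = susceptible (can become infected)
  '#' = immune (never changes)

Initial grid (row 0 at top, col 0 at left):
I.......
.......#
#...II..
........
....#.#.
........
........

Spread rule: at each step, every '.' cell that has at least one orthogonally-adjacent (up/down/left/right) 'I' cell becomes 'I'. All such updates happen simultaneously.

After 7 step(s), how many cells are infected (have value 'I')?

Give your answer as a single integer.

Answer: 51

Derivation:
Step 0 (initial): 3 infected
Step 1: +8 new -> 11 infected
Step 2: +11 new -> 22 infected
Step 3: +8 new -> 30 infected
Step 4: +8 new -> 38 infected
Step 5: +7 new -> 45 infected
Step 6: +4 new -> 49 infected
Step 7: +2 new -> 51 infected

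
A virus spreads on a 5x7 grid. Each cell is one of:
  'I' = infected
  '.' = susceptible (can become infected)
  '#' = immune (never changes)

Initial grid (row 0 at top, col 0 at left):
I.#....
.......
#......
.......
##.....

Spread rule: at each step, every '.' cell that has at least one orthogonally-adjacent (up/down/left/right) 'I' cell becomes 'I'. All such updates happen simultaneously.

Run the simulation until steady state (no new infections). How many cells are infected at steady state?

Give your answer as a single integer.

Step 0 (initial): 1 infected
Step 1: +2 new -> 3 infected
Step 2: +1 new -> 4 infected
Step 3: +2 new -> 6 infected
Step 4: +3 new -> 9 infected
Step 5: +5 new -> 14 infected
Step 6: +5 new -> 19 infected
Step 7: +5 new -> 24 infected
Step 8: +4 new -> 28 infected
Step 9: +2 new -> 30 infected
Step 10: +1 new -> 31 infected
Step 11: +0 new -> 31 infected

Answer: 31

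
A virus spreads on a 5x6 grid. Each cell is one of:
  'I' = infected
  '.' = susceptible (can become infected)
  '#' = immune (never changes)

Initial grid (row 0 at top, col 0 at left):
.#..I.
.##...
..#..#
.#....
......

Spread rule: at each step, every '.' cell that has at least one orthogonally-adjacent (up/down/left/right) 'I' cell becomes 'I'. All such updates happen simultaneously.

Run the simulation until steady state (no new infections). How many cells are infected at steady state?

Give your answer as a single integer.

Step 0 (initial): 1 infected
Step 1: +3 new -> 4 infected
Step 2: +4 new -> 8 infected
Step 3: +2 new -> 10 infected
Step 4: +3 new -> 13 infected
Step 5: +3 new -> 16 infected
Step 6: +1 new -> 17 infected
Step 7: +1 new -> 18 infected
Step 8: +1 new -> 19 infected
Step 9: +1 new -> 20 infected
Step 10: +1 new -> 21 infected
Step 11: +2 new -> 23 infected
Step 12: +1 new -> 24 infected
Step 13: +0 new -> 24 infected

Answer: 24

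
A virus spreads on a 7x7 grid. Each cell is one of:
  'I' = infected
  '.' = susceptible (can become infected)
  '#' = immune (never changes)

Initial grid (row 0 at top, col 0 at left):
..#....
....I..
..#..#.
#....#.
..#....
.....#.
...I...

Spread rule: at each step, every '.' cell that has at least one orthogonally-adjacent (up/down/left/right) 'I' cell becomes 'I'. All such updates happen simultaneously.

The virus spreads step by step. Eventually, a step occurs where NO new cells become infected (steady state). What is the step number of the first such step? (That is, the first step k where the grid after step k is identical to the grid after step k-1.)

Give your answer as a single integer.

Answer: 6

Derivation:
Step 0 (initial): 2 infected
Step 1: +7 new -> 9 infected
Step 2: +11 new -> 20 infected
Step 3: +8 new -> 28 infected
Step 4: +9 new -> 37 infected
Step 5: +5 new -> 42 infected
Step 6: +0 new -> 42 infected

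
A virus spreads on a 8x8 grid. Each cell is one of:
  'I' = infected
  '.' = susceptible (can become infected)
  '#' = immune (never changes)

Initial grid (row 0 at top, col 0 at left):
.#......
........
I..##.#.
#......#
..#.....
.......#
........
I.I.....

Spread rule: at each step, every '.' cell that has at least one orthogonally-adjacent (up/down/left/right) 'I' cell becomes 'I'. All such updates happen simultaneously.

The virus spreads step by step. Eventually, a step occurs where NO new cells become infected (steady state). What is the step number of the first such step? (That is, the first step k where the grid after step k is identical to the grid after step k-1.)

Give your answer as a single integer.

Answer: 10

Derivation:
Step 0 (initial): 3 infected
Step 1: +6 new -> 9 infected
Step 2: +9 new -> 18 infected
Step 3: +8 new -> 26 infected
Step 4: +7 new -> 33 infected
Step 5: +7 new -> 40 infected
Step 6: +6 new -> 46 infected
Step 7: +5 new -> 51 infected
Step 8: +3 new -> 54 infected
Step 9: +2 new -> 56 infected
Step 10: +0 new -> 56 infected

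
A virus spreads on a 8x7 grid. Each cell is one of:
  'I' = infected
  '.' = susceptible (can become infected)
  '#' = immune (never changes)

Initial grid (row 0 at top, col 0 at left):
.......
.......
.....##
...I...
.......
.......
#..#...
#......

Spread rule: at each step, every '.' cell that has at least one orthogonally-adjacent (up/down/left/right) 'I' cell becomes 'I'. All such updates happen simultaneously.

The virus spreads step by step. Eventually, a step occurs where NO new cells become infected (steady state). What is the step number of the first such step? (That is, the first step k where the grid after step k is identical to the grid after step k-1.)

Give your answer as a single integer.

Step 0 (initial): 1 infected
Step 1: +4 new -> 5 infected
Step 2: +8 new -> 13 infected
Step 3: +10 new -> 23 infected
Step 4: +11 new -> 34 infected
Step 5: +10 new -> 44 infected
Step 6: +6 new -> 50 infected
Step 7: +1 new -> 51 infected
Step 8: +0 new -> 51 infected

Answer: 8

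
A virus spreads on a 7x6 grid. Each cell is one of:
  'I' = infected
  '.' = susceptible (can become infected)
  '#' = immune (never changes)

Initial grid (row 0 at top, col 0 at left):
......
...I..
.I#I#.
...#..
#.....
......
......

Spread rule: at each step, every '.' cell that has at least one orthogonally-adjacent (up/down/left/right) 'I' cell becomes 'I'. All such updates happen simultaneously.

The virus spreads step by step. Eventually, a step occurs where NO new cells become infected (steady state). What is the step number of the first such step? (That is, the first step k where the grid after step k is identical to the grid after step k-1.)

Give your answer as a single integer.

Step 0 (initial): 3 infected
Step 1: +6 new -> 9 infected
Step 2: +8 new -> 17 infected
Step 3: +5 new -> 22 infected
Step 4: +5 new -> 27 infected
Step 5: +6 new -> 33 infected
Step 6: +3 new -> 36 infected
Step 7: +2 new -> 38 infected
Step 8: +0 new -> 38 infected

Answer: 8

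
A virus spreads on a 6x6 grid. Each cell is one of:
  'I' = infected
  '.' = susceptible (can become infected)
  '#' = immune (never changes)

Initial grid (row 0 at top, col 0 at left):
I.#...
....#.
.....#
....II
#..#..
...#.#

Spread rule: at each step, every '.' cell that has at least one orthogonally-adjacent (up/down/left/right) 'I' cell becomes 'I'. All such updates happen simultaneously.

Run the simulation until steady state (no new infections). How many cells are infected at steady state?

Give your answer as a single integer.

Step 0 (initial): 3 infected
Step 1: +6 new -> 9 infected
Step 2: +5 new -> 14 infected
Step 3: +7 new -> 21 infected
Step 4: +3 new -> 24 infected
Step 5: +2 new -> 26 infected
Step 6: +2 new -> 28 infected
Step 7: +1 new -> 29 infected
Step 8: +0 new -> 29 infected

Answer: 29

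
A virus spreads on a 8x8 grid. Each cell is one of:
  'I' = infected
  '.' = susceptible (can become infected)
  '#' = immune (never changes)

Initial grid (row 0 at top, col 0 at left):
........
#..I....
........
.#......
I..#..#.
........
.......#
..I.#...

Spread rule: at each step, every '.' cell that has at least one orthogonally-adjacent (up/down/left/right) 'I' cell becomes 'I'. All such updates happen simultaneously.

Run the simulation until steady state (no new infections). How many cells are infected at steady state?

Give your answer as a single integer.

Step 0 (initial): 3 infected
Step 1: +10 new -> 13 infected
Step 2: +15 new -> 28 infected
Step 3: +9 new -> 37 infected
Step 4: +8 new -> 45 infected
Step 5: +7 new -> 52 infected
Step 6: +3 new -> 55 infected
Step 7: +3 new -> 58 infected
Step 8: +0 new -> 58 infected

Answer: 58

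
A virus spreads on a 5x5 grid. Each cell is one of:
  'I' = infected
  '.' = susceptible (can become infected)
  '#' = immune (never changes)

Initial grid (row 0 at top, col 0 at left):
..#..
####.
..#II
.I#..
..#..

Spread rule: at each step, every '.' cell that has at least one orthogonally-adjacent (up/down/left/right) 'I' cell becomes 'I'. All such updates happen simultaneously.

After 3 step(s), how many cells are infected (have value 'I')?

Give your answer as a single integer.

Step 0 (initial): 3 infected
Step 1: +6 new -> 9 infected
Step 2: +5 new -> 14 infected
Step 3: +1 new -> 15 infected

Answer: 15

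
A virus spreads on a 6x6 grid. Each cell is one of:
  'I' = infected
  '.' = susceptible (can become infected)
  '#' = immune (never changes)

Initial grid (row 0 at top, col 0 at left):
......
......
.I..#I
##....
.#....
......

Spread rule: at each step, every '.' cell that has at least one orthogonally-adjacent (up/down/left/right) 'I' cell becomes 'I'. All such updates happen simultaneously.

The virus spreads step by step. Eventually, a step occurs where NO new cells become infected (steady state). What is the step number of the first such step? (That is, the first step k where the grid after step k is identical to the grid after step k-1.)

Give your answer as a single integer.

Step 0 (initial): 2 infected
Step 1: +5 new -> 7 infected
Step 2: +9 new -> 16 infected
Step 3: +8 new -> 24 infected
Step 4: +4 new -> 28 infected
Step 5: +2 new -> 30 infected
Step 6: +1 new -> 31 infected
Step 7: +1 new -> 32 infected
Step 8: +0 new -> 32 infected

Answer: 8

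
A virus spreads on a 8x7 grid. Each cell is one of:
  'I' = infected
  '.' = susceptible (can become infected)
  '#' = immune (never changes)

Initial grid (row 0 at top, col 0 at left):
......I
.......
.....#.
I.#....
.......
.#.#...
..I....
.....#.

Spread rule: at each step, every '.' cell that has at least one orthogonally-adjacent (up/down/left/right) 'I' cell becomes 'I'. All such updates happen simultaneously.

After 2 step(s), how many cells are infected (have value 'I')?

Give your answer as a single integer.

Answer: 24

Derivation:
Step 0 (initial): 3 infected
Step 1: +9 new -> 12 infected
Step 2: +12 new -> 24 infected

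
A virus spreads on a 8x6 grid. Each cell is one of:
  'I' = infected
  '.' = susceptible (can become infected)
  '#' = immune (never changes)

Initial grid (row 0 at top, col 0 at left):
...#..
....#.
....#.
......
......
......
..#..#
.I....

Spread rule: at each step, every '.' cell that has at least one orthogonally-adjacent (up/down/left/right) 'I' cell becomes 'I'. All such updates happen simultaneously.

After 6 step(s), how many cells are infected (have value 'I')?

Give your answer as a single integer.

Answer: 29

Derivation:
Step 0 (initial): 1 infected
Step 1: +3 new -> 4 infected
Step 2: +3 new -> 7 infected
Step 3: +5 new -> 12 infected
Step 4: +6 new -> 18 infected
Step 5: +5 new -> 23 infected
Step 6: +6 new -> 29 infected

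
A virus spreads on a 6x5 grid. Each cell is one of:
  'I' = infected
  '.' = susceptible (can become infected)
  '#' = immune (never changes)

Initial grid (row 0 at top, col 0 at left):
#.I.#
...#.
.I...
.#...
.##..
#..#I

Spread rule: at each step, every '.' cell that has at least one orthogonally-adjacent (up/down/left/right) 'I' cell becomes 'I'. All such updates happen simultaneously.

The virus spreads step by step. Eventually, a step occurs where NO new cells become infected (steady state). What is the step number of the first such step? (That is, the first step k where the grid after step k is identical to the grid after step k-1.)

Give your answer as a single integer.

Answer: 5

Derivation:
Step 0 (initial): 3 infected
Step 1: +7 new -> 10 infected
Step 2: +6 new -> 16 infected
Step 3: +3 new -> 19 infected
Step 4: +1 new -> 20 infected
Step 5: +0 new -> 20 infected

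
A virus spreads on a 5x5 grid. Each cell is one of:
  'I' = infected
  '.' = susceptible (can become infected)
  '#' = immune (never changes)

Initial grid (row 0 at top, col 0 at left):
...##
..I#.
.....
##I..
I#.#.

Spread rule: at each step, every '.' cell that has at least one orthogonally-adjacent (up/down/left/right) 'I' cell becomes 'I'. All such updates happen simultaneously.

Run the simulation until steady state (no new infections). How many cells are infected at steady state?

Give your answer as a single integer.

Step 0 (initial): 3 infected
Step 1: +5 new -> 8 infected
Step 2: +5 new -> 13 infected
Step 3: +4 new -> 17 infected
Step 4: +1 new -> 18 infected
Step 5: +0 new -> 18 infected

Answer: 18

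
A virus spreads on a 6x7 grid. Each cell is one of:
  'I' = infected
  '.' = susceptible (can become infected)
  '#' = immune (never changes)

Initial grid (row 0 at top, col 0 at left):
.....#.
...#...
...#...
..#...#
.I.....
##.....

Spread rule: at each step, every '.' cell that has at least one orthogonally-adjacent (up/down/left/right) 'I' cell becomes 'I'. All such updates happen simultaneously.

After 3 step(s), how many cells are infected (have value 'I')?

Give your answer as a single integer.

Step 0 (initial): 1 infected
Step 1: +3 new -> 4 infected
Step 2: +4 new -> 8 infected
Step 3: +6 new -> 14 infected

Answer: 14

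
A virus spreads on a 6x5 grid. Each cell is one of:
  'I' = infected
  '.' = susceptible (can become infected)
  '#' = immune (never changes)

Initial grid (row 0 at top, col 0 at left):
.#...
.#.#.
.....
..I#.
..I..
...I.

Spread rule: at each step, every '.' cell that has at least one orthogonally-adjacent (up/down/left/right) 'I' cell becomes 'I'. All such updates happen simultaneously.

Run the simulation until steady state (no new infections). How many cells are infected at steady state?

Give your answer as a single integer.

Answer: 26

Derivation:
Step 0 (initial): 3 infected
Step 1: +6 new -> 9 infected
Step 2: +7 new -> 16 infected
Step 3: +5 new -> 21 infected
Step 4: +3 new -> 24 infected
Step 5: +2 new -> 26 infected
Step 6: +0 new -> 26 infected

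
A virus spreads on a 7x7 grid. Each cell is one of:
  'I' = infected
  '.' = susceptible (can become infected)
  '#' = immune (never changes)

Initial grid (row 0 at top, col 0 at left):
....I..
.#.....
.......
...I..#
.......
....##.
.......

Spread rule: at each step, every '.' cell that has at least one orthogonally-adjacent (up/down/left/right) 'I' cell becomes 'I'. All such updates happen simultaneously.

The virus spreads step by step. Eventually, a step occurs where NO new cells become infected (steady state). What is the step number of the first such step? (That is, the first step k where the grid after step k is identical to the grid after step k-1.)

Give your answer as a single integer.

Step 0 (initial): 2 infected
Step 1: +7 new -> 9 infected
Step 2: +11 new -> 20 infected
Step 3: +10 new -> 30 infected
Step 4: +8 new -> 38 infected
Step 5: +5 new -> 43 infected
Step 6: +2 new -> 45 infected
Step 7: +0 new -> 45 infected

Answer: 7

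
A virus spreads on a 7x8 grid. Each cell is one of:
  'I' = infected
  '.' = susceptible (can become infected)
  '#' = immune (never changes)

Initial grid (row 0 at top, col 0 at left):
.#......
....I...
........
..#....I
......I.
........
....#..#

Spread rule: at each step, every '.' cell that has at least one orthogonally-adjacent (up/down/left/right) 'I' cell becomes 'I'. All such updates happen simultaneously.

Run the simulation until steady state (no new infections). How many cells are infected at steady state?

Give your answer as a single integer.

Answer: 52

Derivation:
Step 0 (initial): 3 infected
Step 1: +9 new -> 12 infected
Step 2: +14 new -> 26 infected
Step 3: +9 new -> 35 infected
Step 4: +4 new -> 39 infected
Step 5: +6 new -> 45 infected
Step 6: +4 new -> 49 infected
Step 7: +2 new -> 51 infected
Step 8: +1 new -> 52 infected
Step 9: +0 new -> 52 infected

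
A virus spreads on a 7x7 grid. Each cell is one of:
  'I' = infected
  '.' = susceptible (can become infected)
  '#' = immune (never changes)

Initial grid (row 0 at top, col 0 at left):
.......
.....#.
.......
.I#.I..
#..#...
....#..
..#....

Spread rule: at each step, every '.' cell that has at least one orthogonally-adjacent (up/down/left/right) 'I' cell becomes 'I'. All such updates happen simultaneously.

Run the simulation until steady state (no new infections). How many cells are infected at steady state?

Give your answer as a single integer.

Step 0 (initial): 2 infected
Step 1: +7 new -> 9 infected
Step 2: +10 new -> 19 infected
Step 3: +11 new -> 30 infected
Step 4: +9 new -> 39 infected
Step 5: +4 new -> 43 infected
Step 6: +0 new -> 43 infected

Answer: 43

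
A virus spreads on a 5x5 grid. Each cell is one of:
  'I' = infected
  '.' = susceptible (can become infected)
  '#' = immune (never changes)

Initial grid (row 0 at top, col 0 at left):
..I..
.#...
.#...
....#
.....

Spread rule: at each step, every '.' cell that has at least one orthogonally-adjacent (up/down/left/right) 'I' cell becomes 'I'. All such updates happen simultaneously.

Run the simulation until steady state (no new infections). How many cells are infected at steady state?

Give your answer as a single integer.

Step 0 (initial): 1 infected
Step 1: +3 new -> 4 infected
Step 2: +4 new -> 8 infected
Step 3: +4 new -> 12 infected
Step 4: +5 new -> 17 infected
Step 5: +3 new -> 20 infected
Step 6: +2 new -> 22 infected
Step 7: +0 new -> 22 infected

Answer: 22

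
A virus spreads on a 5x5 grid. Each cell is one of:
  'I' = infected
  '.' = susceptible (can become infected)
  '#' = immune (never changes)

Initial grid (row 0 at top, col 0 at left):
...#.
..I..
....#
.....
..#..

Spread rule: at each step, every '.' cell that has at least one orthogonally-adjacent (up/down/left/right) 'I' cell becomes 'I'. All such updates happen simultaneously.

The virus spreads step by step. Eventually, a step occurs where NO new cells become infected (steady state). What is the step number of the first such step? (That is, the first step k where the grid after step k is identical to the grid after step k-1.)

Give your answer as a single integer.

Answer: 6

Derivation:
Step 0 (initial): 1 infected
Step 1: +4 new -> 5 infected
Step 2: +6 new -> 11 infected
Step 3: +5 new -> 16 infected
Step 4: +4 new -> 20 infected
Step 5: +2 new -> 22 infected
Step 6: +0 new -> 22 infected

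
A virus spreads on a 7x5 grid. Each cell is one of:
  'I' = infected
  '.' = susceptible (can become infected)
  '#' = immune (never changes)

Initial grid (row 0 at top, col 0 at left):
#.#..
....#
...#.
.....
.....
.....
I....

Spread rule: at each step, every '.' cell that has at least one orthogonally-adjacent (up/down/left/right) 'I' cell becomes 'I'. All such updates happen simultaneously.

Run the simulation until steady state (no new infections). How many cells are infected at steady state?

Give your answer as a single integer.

Answer: 31

Derivation:
Step 0 (initial): 1 infected
Step 1: +2 new -> 3 infected
Step 2: +3 new -> 6 infected
Step 3: +4 new -> 10 infected
Step 4: +5 new -> 15 infected
Step 5: +5 new -> 20 infected
Step 6: +4 new -> 24 infected
Step 7: +3 new -> 27 infected
Step 8: +2 new -> 29 infected
Step 9: +1 new -> 30 infected
Step 10: +1 new -> 31 infected
Step 11: +0 new -> 31 infected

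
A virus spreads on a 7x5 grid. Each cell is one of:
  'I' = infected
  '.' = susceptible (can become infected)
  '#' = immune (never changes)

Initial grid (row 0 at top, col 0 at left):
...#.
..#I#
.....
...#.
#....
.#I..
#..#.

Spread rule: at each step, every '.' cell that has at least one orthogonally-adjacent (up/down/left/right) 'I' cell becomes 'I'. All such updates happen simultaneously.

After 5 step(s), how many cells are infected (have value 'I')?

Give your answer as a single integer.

Answer: 23

Derivation:
Step 0 (initial): 2 infected
Step 1: +4 new -> 6 infected
Step 2: +7 new -> 13 infected
Step 3: +5 new -> 18 infected
Step 4: +3 new -> 21 infected
Step 5: +2 new -> 23 infected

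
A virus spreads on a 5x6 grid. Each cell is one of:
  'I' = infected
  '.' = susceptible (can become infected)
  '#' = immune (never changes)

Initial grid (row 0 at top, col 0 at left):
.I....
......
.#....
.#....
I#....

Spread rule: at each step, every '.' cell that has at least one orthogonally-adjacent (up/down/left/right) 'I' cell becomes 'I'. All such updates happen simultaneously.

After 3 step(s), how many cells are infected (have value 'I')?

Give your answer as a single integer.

Answer: 13

Derivation:
Step 0 (initial): 2 infected
Step 1: +4 new -> 6 infected
Step 2: +4 new -> 10 infected
Step 3: +3 new -> 13 infected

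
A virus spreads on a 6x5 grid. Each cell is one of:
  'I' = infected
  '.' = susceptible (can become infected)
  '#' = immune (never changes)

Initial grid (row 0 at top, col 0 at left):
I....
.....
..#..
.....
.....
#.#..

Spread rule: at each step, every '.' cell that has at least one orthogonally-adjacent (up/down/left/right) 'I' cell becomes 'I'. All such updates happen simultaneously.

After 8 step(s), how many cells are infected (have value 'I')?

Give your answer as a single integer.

Answer: 26

Derivation:
Step 0 (initial): 1 infected
Step 1: +2 new -> 3 infected
Step 2: +3 new -> 6 infected
Step 3: +4 new -> 10 infected
Step 4: +4 new -> 14 infected
Step 5: +4 new -> 18 infected
Step 6: +4 new -> 22 infected
Step 7: +2 new -> 24 infected
Step 8: +2 new -> 26 infected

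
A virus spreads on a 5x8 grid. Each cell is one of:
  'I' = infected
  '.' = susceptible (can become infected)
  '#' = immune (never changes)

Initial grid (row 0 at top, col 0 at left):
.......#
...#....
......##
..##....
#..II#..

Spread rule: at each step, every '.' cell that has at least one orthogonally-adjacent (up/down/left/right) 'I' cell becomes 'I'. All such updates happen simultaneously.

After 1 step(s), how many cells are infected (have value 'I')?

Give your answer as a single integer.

Step 0 (initial): 2 infected
Step 1: +2 new -> 4 infected

Answer: 4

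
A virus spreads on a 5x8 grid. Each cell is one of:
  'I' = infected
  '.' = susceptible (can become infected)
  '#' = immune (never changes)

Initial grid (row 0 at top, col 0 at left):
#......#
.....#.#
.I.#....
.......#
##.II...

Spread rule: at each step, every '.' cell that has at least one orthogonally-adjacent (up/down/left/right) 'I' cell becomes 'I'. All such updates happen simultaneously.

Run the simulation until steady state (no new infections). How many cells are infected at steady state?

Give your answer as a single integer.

Answer: 32

Derivation:
Step 0 (initial): 3 infected
Step 1: +8 new -> 11 infected
Step 2: +8 new -> 19 infected
Step 3: +6 new -> 25 infected
Step 4: +3 new -> 28 infected
Step 5: +3 new -> 31 infected
Step 6: +1 new -> 32 infected
Step 7: +0 new -> 32 infected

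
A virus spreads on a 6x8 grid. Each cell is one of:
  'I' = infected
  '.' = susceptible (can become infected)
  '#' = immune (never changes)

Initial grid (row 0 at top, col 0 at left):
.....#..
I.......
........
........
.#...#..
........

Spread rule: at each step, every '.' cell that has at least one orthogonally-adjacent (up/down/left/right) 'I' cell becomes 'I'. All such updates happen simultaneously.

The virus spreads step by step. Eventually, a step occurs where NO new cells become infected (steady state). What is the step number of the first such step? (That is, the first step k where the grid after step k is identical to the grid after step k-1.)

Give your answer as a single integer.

Answer: 12

Derivation:
Step 0 (initial): 1 infected
Step 1: +3 new -> 4 infected
Step 2: +4 new -> 8 infected
Step 3: +5 new -> 13 infected
Step 4: +5 new -> 18 infected
Step 5: +6 new -> 24 infected
Step 6: +5 new -> 29 infected
Step 7: +6 new -> 35 infected
Step 8: +4 new -> 39 infected
Step 9: +3 new -> 42 infected
Step 10: +2 new -> 44 infected
Step 11: +1 new -> 45 infected
Step 12: +0 new -> 45 infected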